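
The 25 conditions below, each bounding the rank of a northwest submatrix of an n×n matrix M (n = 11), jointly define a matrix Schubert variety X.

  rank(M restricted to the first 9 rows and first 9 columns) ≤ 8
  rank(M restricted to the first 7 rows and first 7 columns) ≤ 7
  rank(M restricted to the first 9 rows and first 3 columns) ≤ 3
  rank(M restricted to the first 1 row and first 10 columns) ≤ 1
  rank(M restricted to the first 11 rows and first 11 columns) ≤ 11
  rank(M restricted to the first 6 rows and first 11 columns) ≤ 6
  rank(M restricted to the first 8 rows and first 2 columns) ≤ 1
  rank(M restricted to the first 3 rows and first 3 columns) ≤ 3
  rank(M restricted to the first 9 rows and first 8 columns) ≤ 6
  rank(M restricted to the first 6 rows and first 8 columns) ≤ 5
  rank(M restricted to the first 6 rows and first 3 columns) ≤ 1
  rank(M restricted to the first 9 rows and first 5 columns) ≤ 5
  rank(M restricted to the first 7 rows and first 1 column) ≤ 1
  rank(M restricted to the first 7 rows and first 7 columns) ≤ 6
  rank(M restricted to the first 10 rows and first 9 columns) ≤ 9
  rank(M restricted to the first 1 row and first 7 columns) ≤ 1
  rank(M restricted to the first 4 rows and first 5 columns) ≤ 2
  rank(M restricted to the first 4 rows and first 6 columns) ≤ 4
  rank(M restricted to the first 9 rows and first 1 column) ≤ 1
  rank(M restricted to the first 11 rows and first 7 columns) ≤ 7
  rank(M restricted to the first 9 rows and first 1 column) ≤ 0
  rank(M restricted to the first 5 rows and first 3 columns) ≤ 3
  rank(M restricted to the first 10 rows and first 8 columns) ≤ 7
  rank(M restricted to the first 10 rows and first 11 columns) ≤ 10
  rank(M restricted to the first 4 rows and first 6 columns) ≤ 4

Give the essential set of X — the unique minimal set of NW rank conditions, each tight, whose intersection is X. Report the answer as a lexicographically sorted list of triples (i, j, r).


Computing R[i][j] = min implied NW-rank bound (n=11, 25 conditions):

  0 | 1 | 1 | 1 | 1 | 1 | 1 | 1 | 1 | 1 | 1
  0 | 1 | 1 | 2 | 2 | 2 | 2 | 2 | 2 | 2 | 2
  0 | 1 | 1 | 2 | 2 | 3 | 3 | 3 | 3 | 3 | 3
  0 | 1 | 1 | 2 | 2 | 3 | 4 | 4 | 4 | 4 | 4
  0 | 1 | 1 | 2 | 3 | 4 | 5 | 5 | 5 | 5 | 5
  0 | 1 | 1 | 2 | 3 | 4 | 5 | 5 | 6 | 6 | 6
  0 | 1 | 2 | 3 | 4 | 5 | 6 | 6 | 7 | 7 | 7
  0 | 1 | 2 | 3 | 4 | 5 | 6 | 6 | 7 | 8 | 8
  0 | 1 | 2 | 3 | 4 | 5 | 6 | 6 | 7 | 8 | 9
  1 | 2 | 3 | 4 | 5 | 6 | 7 | 7 | 8 | 9 | 10
  1 | 2 | 3 | 4 | 5 | 6 | 7 | 8 | 9 | 10 | 11

so w = (2, 4, 6, 7, 5, 9, 3, 10, 11, 1, 8).

ℓ(w)=19; the 5 essential cells (i,j,r):

[(4, 5, 2), (6, 3, 1), (6, 8, 5), (9, 1, 0), (9, 8, 6)]


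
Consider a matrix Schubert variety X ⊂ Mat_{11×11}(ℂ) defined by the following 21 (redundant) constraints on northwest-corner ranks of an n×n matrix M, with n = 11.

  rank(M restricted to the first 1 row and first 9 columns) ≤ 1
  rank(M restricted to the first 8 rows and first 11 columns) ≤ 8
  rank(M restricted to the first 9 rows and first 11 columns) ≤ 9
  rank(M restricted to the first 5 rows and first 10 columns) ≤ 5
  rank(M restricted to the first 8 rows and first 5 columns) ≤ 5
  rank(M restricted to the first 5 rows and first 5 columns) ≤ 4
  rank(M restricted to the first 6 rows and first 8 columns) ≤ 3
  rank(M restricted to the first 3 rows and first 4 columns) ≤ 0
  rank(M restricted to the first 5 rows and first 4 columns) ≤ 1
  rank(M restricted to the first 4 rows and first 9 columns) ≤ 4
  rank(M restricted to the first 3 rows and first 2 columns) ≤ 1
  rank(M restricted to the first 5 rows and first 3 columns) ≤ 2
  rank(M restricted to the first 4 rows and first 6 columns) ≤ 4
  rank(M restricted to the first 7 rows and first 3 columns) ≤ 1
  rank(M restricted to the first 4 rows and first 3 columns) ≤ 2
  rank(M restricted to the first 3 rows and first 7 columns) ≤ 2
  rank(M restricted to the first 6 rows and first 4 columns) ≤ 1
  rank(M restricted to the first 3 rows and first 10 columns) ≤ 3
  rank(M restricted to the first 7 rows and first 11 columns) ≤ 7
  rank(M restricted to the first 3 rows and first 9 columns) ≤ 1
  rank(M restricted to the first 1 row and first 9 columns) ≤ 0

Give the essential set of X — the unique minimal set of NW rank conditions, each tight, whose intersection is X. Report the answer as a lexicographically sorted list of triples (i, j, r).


Propagating the 21 rank bounds to every northwest block:

  0 0 0 0 0 0 0 0 0 1 1
  0 0 0 0 1 1 1 1 1 2 2
  0 0 0 0 1 1 1 1 1 2 3
  1 1 1 1 2 2 2 2 2 3 4
  1 1 1 1 2 3 3 3 3 4 5
  1 1 1 1 2 3 3 3 4 5 6
  1 1 1 2 3 4 4 4 5 6 7
  1 2 2 3 4 5 5 5 6 7 8
  1 2 3 4 5 6 6 6 7 8 9
  1 2 3 4 5 6 7 7 8 9 10
  1 2 3 4 5 6 7 8 9 10 11

hence w(1..11) = (10, 5, 11, 1, 6, 9, 4, 2, 3, 7, 8).

D(w) has 31 cells with 6 SE-corners; essential set:

[(1, 9, 0), (3, 4, 0), (3, 9, 1), (6, 4, 1), (6, 8, 3), (7, 3, 1)]


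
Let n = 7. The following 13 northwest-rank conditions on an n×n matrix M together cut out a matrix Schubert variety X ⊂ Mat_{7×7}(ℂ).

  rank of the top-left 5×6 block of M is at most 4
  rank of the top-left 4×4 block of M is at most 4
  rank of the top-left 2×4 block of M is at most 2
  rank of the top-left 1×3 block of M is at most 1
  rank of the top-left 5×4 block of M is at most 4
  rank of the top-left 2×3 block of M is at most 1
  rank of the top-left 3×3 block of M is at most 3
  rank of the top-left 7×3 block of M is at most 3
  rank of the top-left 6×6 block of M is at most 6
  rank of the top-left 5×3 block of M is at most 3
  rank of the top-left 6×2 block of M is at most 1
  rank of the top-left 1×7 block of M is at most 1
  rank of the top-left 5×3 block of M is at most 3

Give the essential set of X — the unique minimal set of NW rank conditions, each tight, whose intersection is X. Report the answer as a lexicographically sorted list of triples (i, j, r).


Computing R[i][j] = min implied NW-rank bound (n=7, 13 conditions):

  1 1 1 1 1 1 1
  1 1 1 2 2 2 2
  1 1 2 3 3 3 3
  1 1 2 3 4 4 4
  1 1 2 3 4 4 5
  1 1 2 3 4 5 6
  1 2 3 4 5 6 7

reading off 1-entries of Δ²R: w = (1, 4, 3, 5, 7, 6, 2).

3 SE-corners of the 7-cell Rothe diagram give Ess(w):

[(2, 3, 1), (5, 6, 4), (6, 2, 1)]


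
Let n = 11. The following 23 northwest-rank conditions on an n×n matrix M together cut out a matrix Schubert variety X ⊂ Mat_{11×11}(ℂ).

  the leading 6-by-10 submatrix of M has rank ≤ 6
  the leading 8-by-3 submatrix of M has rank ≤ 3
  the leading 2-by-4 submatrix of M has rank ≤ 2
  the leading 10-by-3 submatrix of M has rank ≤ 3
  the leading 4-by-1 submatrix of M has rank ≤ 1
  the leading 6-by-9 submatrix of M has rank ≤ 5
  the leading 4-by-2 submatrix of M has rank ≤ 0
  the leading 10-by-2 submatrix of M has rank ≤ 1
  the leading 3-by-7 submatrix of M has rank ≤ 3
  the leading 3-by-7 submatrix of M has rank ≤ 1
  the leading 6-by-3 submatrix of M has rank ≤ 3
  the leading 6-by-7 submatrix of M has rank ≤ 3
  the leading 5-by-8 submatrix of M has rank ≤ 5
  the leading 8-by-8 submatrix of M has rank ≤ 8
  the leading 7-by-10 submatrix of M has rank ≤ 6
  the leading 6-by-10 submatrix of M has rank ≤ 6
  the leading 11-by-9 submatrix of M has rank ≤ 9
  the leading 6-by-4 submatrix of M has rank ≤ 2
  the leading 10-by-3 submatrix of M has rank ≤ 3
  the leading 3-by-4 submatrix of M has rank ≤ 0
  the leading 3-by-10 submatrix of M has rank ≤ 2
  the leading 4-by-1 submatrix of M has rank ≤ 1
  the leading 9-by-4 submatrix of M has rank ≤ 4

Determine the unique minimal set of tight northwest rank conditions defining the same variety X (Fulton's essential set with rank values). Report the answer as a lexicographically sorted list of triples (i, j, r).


Propagating the 23 rank bounds to every northwest block:

  row 1: 0  0  0  0  1  1  1  1  1  1  1
  row 2: 0  0  0  0  1  1  1  2  2  2  2
  row 3: 0  0  0  0  1  1  1  2  2  2  3
  row 4: 0  0  1  1  2  2  2  3  3  3  4
  row 5: 1  1  2  2  3  3  3  4  4  4  5
  row 6: 1  1  2  2  3  3  3  4  5  5  6
  row 7: 1  1  2  3  4  4  4  5  6  6  7
  row 8: 1  1  2  3  4  5  5  6  7  7  8
  row 9: 1  1  2  3  4  5  6  7  8  8  9
  row 10: 1  1  2  3  4  5  6  7  8  9  10
  row 11: 1  2  3  4  5  6  7  8  9  10  11

the unique w with this rank table is (5, 8, 11, 3, 1, 9, 4, 6, 7, 10, 2).

|D(w)|=28, |Ess(w)|=7:

[(3, 4, 0), (3, 7, 1), (3, 10, 2), (4, 2, 0), (6, 4, 2), (6, 7, 3), (10, 2, 1)]


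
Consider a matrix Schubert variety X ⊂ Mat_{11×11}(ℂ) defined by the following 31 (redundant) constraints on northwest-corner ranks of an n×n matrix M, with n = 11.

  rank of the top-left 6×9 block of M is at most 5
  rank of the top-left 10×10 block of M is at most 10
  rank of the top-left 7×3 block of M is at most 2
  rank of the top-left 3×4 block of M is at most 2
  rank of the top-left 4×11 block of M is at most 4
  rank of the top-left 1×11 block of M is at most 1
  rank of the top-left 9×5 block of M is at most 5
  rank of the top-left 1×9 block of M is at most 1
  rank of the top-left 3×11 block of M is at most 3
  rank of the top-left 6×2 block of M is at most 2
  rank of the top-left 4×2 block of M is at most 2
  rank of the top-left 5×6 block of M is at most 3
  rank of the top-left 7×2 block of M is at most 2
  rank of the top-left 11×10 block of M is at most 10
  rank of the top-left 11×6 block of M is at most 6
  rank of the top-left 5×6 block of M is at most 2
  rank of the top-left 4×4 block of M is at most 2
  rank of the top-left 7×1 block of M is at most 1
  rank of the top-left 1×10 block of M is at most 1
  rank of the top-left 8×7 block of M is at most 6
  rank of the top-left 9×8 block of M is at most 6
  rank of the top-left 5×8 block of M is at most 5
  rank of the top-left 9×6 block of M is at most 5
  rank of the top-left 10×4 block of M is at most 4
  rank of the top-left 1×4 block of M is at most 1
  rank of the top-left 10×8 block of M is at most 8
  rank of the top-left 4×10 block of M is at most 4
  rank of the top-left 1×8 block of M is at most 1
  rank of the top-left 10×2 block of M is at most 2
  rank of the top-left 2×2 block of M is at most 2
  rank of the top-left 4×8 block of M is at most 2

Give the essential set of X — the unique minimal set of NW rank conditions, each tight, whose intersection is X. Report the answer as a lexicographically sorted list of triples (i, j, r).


Propagating the 31 rank bounds to every northwest block:

  row 1: 1, 1, 1, 1, 1, 1, 1, 1, 1, 1, 1
  row 2: 1, 2, 2, 2, 2, 2, 2, 2, 2, 2, 2
  row 3: 1, 2, 2, 2, 2, 2, 2, 2, 3, 3, 3
  row 4: 1, 2, 2, 2, 2, 2, 2, 2, 3, 4, 4
  row 5: 1, 2, 2, 2, 2, 2, 3, 3, 4, 5, 5
  row 6: 1, 2, 2, 3, 3, 3, 4, 4, 5, 6, 6
  row 7: 1, 2, 2, 3, 4, 4, 5, 5, 6, 7, 7
  row 8: 1, 2, 3, 4, 5, 5, 6, 6, 7, 8, 8
  row 9: 1, 2, 3, 4, 5, 5, 6, 6, 7, 8, 9
  row 10: 1, 2, 3, 4, 5, 6, 7, 7, 8, 9, 10
  row 11: 1, 2, 3, 4, 5, 6, 7, 8, 9, 10, 11

reading off 1-entries of Δ²R: w = (1, 2, 9, 10, 7, 4, 5, 3, 11, 6, 8).

|D(w)|=20, |Ess(w)|=5:

[(4, 8, 2), (5, 6, 2), (7, 3, 2), (9, 6, 5), (9, 8, 6)]


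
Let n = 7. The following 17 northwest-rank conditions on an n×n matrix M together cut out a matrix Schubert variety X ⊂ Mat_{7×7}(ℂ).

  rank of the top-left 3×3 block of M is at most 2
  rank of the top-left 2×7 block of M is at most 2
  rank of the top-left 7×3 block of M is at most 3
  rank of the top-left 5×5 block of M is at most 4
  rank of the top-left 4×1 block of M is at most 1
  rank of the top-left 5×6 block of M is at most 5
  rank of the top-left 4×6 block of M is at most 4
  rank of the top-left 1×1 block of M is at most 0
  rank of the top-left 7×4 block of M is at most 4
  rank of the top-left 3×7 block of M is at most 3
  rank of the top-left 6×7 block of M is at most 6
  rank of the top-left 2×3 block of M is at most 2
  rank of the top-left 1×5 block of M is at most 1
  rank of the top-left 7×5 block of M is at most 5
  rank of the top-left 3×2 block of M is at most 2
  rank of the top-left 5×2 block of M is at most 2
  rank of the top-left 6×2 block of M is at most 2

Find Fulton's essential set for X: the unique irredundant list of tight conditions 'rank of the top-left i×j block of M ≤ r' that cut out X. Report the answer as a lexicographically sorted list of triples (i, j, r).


Recovering R(i,j) via the rank-extension bound from the 17 conditions:

  i=1: 0, 1, 1, 1, 1, 1, 1
  i=2: 1, 2, 2, 2, 2, 2, 2
  i=3: 1, 2, 2, 3, 3, 3, 3
  i=4: 1, 2, 3, 4, 4, 4, 4
  i=5: 1, 2, 3, 4, 4, 5, 5
  i=6: 1, 2, 3, 4, 5, 6, 6
  i=7: 1, 2, 3, 4, 5, 6, 7

second differences of R give the permutation w = (2, 1, 4, 3, 6, 5, 7).

|D(w)|=3, |Ess(w)|=3:

[(1, 1, 0), (3, 3, 2), (5, 5, 4)]


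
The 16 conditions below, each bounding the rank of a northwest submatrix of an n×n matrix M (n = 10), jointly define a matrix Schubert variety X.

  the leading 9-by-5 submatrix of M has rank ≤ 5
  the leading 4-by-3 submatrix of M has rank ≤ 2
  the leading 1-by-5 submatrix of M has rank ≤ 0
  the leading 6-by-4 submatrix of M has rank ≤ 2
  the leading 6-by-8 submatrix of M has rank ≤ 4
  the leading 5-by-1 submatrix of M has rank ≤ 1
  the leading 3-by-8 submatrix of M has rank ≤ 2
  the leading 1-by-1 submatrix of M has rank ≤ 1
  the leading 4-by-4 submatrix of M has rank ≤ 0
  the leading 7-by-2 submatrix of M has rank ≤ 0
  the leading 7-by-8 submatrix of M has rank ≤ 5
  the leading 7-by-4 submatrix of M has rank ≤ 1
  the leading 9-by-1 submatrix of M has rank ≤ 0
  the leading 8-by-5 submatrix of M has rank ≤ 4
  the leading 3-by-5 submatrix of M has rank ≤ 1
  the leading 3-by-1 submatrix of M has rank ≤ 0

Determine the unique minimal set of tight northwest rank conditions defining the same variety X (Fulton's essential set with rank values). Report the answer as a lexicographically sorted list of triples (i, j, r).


Propagating the 16 rank bounds to every northwest block:

  row 1: 0  0  0  0  0  1  1  1  1  1
  row 2: 0  0  0  0  1  2  2  2  2  2
  row 3: 0  0  0  0  1  2  2  2  3  3
  row 4: 0  0  0  0  1  2  3  3  4  4
  row 5: 0  0  1  1  2  3  4  4  5  5
  row 6: 0  0  1  1  2  3  4  4  5  6
  row 7: 0  0  1  1  2  3  4  5  6  7
  row 8: 0  1  2  2  3  4  5  6  7  8
  row 9: 0  1  2  3  4  5  6  7  8  9
  row 10: 1  2  3  4  5  6  7  8  9  10

giving w = (6, 5, 9, 7, 3, 10, 8, 2, 4, 1) via Δ²R.

Fulton essential set (7 of the 30 Rothe cells):

[(1, 5, 0), (3, 8, 2), (4, 4, 0), (6, 8, 4), (7, 2, 0), (7, 4, 1), (9, 1, 0)]


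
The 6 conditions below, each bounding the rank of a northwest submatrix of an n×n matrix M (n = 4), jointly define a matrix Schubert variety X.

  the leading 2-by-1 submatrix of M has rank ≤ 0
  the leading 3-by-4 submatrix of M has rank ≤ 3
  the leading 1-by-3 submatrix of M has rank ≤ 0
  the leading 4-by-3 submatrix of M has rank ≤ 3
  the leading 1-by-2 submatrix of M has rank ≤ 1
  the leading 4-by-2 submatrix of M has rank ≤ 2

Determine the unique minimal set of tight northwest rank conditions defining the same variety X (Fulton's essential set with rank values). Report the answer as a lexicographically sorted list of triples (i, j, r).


The tightest implied rank at each (i,j), from the 6 conditions:

  row 1: 0  0  0  1
  row 2: 0  1  1  2
  row 3: 1  2  2  3
  row 4: 1  2  3  4

so w = (4, 2, 1, 3).

2 SE-corners of the 4-cell Rothe diagram give Ess(w):

[(1, 3, 0), (2, 1, 0)]


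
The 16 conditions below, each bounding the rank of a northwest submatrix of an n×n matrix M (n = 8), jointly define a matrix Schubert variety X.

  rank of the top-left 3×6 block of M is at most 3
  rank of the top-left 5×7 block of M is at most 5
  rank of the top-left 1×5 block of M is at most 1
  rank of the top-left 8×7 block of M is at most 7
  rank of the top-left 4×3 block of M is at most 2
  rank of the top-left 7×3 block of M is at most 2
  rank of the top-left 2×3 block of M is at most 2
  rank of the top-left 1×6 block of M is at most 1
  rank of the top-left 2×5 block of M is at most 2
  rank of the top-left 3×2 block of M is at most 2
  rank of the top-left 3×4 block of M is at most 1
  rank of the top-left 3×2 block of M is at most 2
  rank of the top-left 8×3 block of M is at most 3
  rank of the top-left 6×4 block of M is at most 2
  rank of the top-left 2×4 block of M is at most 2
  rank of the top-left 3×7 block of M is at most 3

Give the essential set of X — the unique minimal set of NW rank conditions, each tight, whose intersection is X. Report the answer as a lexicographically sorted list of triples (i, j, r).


Recovering R(i,j) via the rank-extension bound from the 16 conditions:

  row 1: 1 1 1 1 1 1 1 1
  row 2: 1 1 1 1 2 2 2 2
  row 3: 1 1 1 1 2 3 3 3
  row 4: 1 2 2 2 3 4 4 4
  row 5: 1 2 2 2 3 4 5 5
  row 6: 1 2 2 2 3 4 5 6
  row 7: 1 2 2 3 4 5 6 7
  row 8: 1 2 3 4 5 6 7 8

second differences of R give the permutation w = (1, 5, 6, 2, 7, 8, 4, 3).

D(w) has 11 cells with 3 SE-corners; essential set:

[(3, 4, 1), (6, 4, 2), (7, 3, 2)]


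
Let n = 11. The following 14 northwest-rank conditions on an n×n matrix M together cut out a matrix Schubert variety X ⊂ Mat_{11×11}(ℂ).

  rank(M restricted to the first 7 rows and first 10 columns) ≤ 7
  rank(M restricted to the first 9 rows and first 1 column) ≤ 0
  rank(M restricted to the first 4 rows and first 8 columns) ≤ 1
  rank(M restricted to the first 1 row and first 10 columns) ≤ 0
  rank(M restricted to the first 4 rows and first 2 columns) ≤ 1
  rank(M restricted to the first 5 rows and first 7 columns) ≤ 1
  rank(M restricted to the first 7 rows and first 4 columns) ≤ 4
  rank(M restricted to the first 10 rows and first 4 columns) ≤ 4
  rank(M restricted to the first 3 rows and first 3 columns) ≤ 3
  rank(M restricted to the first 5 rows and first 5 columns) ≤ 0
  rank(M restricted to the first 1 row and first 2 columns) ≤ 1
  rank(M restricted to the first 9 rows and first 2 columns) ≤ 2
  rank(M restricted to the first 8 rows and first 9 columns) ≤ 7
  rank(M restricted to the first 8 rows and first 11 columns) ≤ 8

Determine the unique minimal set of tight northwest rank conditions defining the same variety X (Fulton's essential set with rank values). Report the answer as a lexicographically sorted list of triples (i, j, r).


Rank table r_w(11×11) implied by the 14 constraints:

  R[1]: 0 0 0 0 0 0 0 0 0 0 1
  R[2]: 0 0 0 0 0 1 1 1 1 1 2
  R[3]: 0 0 0 0 0 1 1 1 2 2 3
  R[4]: 0 0 0 0 0 1 1 1 2 3 4
  R[5]: 0 0 0 0 0 1 1 2 3 4 5
  R[6]: 0 1 1 1 1 2 2 3 4 5 6
  R[7]: 0 1 2 2 2 3 3 4 5 6 7
  R[8]: 0 1 2 3 3 4 4 5 6 7 8
  R[9]: 0 1 2 3 4 5 5 6 7 8 9
  R[10]: 1 2 3 4 5 6 6 7 8 9 10
  R[11]: 1 2 3 4 5 6 7 8 9 10 11

hence w(1..11) = (11, 6, 9, 10, 8, 2, 3, 4, 5, 1, 7).

Rothe diagram D(w) (39 cells), 5 SE-corners (essential conditions):

[(1, 10, 0), (4, 8, 1), (5, 5, 0), (5, 7, 1), (9, 1, 0)]


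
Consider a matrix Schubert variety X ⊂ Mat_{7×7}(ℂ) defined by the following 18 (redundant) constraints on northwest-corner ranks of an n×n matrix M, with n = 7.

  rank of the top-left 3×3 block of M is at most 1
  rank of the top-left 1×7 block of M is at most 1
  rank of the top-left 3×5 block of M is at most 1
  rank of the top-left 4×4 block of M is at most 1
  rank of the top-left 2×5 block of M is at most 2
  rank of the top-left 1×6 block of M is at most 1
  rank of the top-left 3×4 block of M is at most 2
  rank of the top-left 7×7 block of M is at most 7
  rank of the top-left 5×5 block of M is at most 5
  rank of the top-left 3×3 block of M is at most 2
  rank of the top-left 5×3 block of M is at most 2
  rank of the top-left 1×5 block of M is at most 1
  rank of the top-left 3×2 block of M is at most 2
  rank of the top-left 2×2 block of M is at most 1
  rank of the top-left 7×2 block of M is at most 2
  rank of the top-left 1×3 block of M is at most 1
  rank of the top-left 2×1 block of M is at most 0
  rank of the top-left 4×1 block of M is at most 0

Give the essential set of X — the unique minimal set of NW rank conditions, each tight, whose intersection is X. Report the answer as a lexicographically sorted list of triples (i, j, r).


Propagating the 18 rank bounds to every northwest block:

  R[1]: 0  1  1  1  1  1  1
  R[2]: 0  1  1  1  1  2  2
  R[3]: 0  1  1  1  1  2  3
  R[4]: 0  1  1  1  2  3  4
  R[5]: 1  2  2  2  3  4  5
  R[6]: 1  2  3  3  4  5  6
  R[7]: 1  2  3  4  5  6  7

reading off 1-entries of Δ²R: w = (2, 6, 7, 5, 1, 3, 4).

Fulton essential set (3 of the 12 Rothe cells):

[(3, 5, 1), (4, 1, 0), (4, 4, 1)]


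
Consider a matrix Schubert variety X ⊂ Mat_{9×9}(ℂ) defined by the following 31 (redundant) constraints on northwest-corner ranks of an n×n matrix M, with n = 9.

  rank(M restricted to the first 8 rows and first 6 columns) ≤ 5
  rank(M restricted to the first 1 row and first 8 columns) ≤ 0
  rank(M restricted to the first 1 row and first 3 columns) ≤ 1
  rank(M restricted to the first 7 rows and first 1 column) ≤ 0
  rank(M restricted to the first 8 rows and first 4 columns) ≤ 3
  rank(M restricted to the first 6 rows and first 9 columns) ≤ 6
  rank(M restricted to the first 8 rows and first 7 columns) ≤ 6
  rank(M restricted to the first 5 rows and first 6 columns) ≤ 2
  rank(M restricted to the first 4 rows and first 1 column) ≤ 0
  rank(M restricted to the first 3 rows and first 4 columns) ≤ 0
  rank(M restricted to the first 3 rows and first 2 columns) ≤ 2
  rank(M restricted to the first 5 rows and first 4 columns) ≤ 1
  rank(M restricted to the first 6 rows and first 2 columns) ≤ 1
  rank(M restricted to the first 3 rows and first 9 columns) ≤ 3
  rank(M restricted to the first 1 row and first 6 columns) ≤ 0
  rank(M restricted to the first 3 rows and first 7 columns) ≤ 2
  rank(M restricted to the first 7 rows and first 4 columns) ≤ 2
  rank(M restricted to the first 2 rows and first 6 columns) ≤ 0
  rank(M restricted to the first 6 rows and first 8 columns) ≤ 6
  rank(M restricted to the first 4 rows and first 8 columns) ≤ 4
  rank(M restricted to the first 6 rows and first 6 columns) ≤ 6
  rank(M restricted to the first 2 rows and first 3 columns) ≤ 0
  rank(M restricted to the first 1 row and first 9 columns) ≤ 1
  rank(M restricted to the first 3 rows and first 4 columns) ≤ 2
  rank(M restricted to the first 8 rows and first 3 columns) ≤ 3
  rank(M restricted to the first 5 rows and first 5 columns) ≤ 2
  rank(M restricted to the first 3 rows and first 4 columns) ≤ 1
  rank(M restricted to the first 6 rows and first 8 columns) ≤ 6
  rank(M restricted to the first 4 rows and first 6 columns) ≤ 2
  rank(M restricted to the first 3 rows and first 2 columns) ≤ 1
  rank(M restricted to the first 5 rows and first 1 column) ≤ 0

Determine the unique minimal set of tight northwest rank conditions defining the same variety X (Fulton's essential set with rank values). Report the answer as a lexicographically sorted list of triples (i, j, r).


Recovering R(i,j) via the rank-extension bound from the 31 conditions:

  i=1: 0 0 0 0 0 0 0 0 1
  i=2: 0 0 0 0 0 0 1 1 2
  i=3: 0 0 0 0 1 1 2 2 3
  i=4: 0 1 1 1 2 2 3 3 4
  i=5: 0 1 1 1 2 2 3 4 5
  i=6: 0 1 2 2 3 3 4 5 6
  i=7: 0 1 2 2 3 4 5 6 7
  i=8: 1 2 3 3 4 5 6 7 8
  i=9: 1 2 3 4 5 6 7 8 9

hence w(1..9) = (9, 7, 5, 2, 8, 3, 6, 1, 4).

ℓ(w)=26; the 7 essential cells (i,j,r):

[(1, 8, 0), (2, 6, 0), (3, 4, 0), (5, 4, 1), (5, 6, 2), (7, 1, 0), (7, 4, 2)]


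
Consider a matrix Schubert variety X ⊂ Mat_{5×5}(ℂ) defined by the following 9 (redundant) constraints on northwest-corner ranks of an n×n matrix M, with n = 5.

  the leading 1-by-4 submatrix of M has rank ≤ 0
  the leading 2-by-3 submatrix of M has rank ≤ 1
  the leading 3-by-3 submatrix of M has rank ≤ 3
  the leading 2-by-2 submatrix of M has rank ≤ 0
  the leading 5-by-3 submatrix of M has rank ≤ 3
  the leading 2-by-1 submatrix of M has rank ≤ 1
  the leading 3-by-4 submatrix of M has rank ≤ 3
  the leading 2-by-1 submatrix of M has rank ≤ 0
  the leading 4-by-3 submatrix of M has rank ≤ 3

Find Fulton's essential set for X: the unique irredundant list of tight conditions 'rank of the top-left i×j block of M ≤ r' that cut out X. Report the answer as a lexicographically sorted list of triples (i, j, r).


Recovering R(i,j) via the rank-extension bound from the 9 conditions:

  row 1: 0  0  0  0  1
  row 2: 0  0  1  1  2
  row 3: 1  1  2  2  3
  row 4: 1  2  3  3  4
  row 5: 1  2  3  4  5

second differences of R give the permutation w = (5, 3, 1, 2, 4).

ℓ(w)=6; the 2 essential cells (i,j,r):

[(1, 4, 0), (2, 2, 0)]


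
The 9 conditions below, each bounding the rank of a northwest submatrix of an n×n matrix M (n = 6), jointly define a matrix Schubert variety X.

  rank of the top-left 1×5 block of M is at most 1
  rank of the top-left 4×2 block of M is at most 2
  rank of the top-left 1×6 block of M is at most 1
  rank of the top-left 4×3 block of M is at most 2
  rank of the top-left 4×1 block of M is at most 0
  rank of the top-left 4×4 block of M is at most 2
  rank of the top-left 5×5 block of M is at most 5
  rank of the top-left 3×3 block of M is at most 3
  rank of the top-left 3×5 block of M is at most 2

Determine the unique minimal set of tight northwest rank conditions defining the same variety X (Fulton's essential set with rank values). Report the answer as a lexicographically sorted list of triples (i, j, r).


Propagating the 9 rank bounds to every northwest block:

  row 1: 0 | 1 | 1 | 1 | 1 | 1
  row 2: 0 | 1 | 2 | 2 | 2 | 2
  row 3: 0 | 1 | 2 | 2 | 2 | 3
  row 4: 0 | 1 | 2 | 2 | 3 | 4
  row 5: 1 | 2 | 3 | 3 | 4 | 5
  row 6: 1 | 2 | 3 | 4 | 5 | 6

second differences of R give the permutation w = (2, 3, 6, 5, 1, 4).

ℓ(w)=7; the 3 essential cells (i,j,r):

[(3, 5, 2), (4, 1, 0), (4, 4, 2)]


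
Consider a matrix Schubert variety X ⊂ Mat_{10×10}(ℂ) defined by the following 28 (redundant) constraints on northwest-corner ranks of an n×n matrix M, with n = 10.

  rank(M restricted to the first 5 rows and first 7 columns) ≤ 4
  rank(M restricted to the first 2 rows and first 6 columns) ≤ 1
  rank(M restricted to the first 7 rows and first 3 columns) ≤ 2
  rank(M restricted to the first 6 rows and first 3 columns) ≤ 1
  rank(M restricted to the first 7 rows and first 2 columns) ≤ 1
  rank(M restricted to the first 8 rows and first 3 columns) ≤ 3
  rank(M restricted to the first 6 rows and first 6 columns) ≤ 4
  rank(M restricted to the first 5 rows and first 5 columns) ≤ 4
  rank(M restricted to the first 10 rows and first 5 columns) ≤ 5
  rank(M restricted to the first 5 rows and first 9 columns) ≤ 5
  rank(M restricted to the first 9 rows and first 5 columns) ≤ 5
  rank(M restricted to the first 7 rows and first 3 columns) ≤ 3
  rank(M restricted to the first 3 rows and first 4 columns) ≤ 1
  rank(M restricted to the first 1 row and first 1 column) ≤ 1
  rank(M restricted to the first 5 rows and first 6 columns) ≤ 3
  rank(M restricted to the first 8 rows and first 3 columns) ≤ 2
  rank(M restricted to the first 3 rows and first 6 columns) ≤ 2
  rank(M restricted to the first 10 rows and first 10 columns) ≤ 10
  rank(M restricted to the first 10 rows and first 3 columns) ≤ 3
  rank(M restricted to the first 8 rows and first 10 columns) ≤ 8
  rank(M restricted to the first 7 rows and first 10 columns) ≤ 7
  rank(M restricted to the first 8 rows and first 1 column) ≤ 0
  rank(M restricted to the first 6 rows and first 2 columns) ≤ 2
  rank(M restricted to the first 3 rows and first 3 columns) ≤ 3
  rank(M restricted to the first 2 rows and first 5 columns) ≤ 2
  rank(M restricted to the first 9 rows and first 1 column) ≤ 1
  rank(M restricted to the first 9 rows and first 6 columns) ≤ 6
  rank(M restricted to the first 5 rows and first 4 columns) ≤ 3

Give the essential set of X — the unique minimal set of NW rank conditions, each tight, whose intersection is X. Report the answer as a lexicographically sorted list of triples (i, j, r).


Rank table r_w(10×10) implied by the 28 constraints:

  i=1: 0 | 1 | 1 | 1 | 1 | 1 | 1 | 1 | 1 | 1
  i=2: 0 | 1 | 1 | 1 | 1 | 1 | 2 | 2 | 2 | 2
  i=3: 0 | 1 | 1 | 1 | 2 | 2 | 3 | 3 | 3 | 3
  i=4: 0 | 1 | 1 | 2 | 3 | 3 | 4 | 4 | 4 | 4
  i=5: 0 | 1 | 1 | 2 | 3 | 3 | 4 | 5 | 5 | 5
  i=6: 0 | 1 | 1 | 2 | 3 | 4 | 5 | 6 | 6 | 6
  i=7: 0 | 1 | 2 | 3 | 4 | 5 | 6 | 7 | 7 | 7
  i=8: 0 | 1 | 2 | 3 | 4 | 5 | 6 | 7 | 8 | 8
  i=9: 1 | 2 | 3 | 4 | 5 | 6 | 7 | 8 | 9 | 9
  i=10: 1 | 2 | 3 | 4 | 5 | 6 | 7 | 8 | 9 | 10

second differences of R give the permutation w = (2, 7, 5, 4, 8, 6, 3, 9, 1, 10).

Fulton essential set (5 of the 18 Rothe cells):

[(2, 6, 1), (3, 4, 1), (5, 6, 3), (6, 3, 1), (8, 1, 0)]


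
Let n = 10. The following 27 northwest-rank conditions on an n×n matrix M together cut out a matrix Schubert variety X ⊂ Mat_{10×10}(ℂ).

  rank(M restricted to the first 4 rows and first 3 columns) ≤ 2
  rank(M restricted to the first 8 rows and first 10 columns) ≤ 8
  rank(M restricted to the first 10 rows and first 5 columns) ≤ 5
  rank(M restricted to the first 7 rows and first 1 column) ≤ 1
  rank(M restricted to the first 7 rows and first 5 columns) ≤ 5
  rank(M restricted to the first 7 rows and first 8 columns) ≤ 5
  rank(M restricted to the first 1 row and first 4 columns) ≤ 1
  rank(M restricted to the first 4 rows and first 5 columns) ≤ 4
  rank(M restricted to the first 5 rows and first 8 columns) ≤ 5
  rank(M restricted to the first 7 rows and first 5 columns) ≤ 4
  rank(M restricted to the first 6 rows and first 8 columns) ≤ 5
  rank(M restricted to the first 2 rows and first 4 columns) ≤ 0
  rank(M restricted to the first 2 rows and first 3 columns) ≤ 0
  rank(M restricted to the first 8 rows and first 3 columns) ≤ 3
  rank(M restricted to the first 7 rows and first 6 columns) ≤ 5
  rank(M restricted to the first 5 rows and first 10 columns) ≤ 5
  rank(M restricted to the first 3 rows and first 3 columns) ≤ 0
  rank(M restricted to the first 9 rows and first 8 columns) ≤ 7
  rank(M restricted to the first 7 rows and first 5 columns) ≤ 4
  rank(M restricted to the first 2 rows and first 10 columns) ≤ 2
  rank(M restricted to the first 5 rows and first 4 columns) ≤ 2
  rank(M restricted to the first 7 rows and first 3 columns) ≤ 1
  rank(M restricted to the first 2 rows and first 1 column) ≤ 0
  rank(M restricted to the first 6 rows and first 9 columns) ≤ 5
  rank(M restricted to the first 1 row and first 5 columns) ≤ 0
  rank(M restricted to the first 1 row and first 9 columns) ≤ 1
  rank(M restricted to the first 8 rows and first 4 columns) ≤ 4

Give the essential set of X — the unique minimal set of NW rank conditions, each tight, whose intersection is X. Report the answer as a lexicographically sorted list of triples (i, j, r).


Recovering R(i,j) via the rank-extension bound from the 27 conditions:

  R[1]: 0, 0, 0, 0, 0, 1, 1, 1, 1, 1
  R[2]: 0, 0, 0, 0, 1, 2, 2, 2, 2, 2
  R[3]: 0, 0, 0, 1, 2, 3, 3, 3, 3, 3
  R[4]: 1, 1, 1, 2, 3, 4, 4, 4, 4, 4
  R[5]: 1, 1, 1, 2, 3, 4, 5, 5, 5, 5
  R[6]: 1, 1, 1, 2, 3, 4, 5, 5, 5, 6
  R[7]: 1, 1, 1, 2, 3, 4, 5, 5, 6, 7
  R[8]: 1, 2, 2, 3, 4, 5, 6, 6, 7, 8
  R[9]: 1, 2, 3, 4, 5, 6, 7, 7, 8, 9
  R[10]: 1, 2, 3, 4, 5, 6, 7, 8, 9, 10

giving w = (6, 5, 4, 1, 7, 10, 9, 2, 3, 8) via Δ²R.

Fulton essential set (6 of the 21 Rothe cells):

[(1, 5, 0), (2, 4, 0), (3, 3, 0), (6, 9, 5), (7, 3, 1), (7, 8, 5)]


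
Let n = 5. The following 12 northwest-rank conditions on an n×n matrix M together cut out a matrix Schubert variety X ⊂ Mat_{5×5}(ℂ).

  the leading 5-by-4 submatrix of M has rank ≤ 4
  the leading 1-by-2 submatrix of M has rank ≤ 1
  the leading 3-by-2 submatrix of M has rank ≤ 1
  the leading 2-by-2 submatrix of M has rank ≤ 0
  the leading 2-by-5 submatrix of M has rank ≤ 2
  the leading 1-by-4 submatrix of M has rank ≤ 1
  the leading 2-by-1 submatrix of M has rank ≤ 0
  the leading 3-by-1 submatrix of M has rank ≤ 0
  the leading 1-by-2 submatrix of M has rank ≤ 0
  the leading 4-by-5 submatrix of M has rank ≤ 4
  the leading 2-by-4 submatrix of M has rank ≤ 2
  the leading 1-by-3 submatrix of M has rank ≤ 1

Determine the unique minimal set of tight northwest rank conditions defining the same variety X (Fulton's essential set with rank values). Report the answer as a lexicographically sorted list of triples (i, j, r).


Propagating the 12 rank bounds to every northwest block:

  0 | 0 | 1 | 1 | 1
  0 | 0 | 1 | 2 | 2
  0 | 1 | 2 | 3 | 3
  1 | 2 | 3 | 4 | 4
  1 | 2 | 3 | 4 | 5

reading off 1-entries of Δ²R: w = (3, 4, 2, 1, 5).

ℓ(w)=5; the 2 essential cells (i,j,r):

[(2, 2, 0), (3, 1, 0)]


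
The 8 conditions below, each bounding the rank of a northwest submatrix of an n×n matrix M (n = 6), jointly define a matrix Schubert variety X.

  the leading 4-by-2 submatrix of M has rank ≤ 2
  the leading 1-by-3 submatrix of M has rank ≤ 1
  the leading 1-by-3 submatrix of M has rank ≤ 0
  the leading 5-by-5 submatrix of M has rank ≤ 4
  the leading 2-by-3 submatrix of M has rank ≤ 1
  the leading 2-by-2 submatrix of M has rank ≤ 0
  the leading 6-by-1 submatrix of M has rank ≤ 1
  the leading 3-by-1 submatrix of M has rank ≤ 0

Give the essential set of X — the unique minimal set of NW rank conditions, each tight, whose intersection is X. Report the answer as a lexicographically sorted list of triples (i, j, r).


Reconstructing r_w from the 8 given conditions:

  R[1]: 0 0 0 1 1 1
  R[2]: 0 0 1 2 2 2
  R[3]: 0 1 2 3 3 3
  R[4]: 1 2 3 4 4 4
  R[5]: 1 2 3 4 4 5
  R[6]: 1 2 3 4 5 6

giving w = (4, 3, 2, 1, 6, 5) via Δ²R.

D(w) has 7 cells with 4 SE-corners; essential set:

[(1, 3, 0), (2, 2, 0), (3, 1, 0), (5, 5, 4)]


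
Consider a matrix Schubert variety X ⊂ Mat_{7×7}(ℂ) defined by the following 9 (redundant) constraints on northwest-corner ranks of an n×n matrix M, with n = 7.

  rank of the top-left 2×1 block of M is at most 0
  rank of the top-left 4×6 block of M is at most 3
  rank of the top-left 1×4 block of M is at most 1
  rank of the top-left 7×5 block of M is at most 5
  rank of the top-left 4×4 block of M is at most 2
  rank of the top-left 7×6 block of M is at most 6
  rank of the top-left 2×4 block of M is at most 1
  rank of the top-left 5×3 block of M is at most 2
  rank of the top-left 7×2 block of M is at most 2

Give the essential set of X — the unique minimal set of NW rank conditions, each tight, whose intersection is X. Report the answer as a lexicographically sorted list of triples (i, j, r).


Propagating the 9 rank bounds to every northwest block:

  i=1: 0 1 1 1 1 1 1
  i=2: 0 1 1 1 2 2 2
  i=3: 1 2 2 2 3 3 3
  i=4: 1 2 2 2 3 3 4
  i=5: 1 2 2 3 4 4 5
  i=6: 1 2 3 4 5 5 6
  i=7: 1 2 3 4 5 6 7

hence w(1..7) = (2, 5, 1, 7, 4, 3, 6).

Rothe diagram D(w) (8 cells), 5 SE-corners (essential conditions):

[(2, 1, 0), (2, 4, 1), (4, 4, 2), (4, 6, 3), (5, 3, 2)]


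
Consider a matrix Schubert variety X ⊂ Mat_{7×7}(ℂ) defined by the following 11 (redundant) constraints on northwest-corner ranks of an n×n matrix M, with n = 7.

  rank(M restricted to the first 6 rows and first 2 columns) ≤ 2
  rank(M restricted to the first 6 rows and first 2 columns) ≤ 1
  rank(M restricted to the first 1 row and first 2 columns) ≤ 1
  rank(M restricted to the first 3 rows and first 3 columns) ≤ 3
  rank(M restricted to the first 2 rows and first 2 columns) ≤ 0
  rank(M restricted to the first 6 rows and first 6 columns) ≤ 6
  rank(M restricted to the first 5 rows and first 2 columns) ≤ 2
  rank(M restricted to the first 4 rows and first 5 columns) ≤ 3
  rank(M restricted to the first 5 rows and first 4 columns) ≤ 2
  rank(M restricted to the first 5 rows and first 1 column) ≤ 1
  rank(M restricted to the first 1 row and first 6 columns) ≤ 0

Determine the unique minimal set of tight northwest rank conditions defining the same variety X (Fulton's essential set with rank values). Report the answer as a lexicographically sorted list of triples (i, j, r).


Reconstructing r_w from the 11 given conditions:

  row 1: 0, 0, 0, 0, 0, 0, 1
  row 2: 0, 0, 1, 1, 1, 1, 2
  row 3: 1, 1, 2, 2, 2, 2, 3
  row 4: 1, 1, 2, 2, 3, 3, 4
  row 5: 1, 1, 2, 2, 3, 4, 5
  row 6: 1, 1, 2, 3, 4, 5, 6
  row 7: 1, 2, 3, 4, 5, 6, 7

giving w = (7, 3, 1, 5, 6, 4, 2) via Δ²R.

D(w) has 13 cells with 4 SE-corners; essential set:

[(1, 6, 0), (2, 2, 0), (5, 4, 2), (6, 2, 1)]


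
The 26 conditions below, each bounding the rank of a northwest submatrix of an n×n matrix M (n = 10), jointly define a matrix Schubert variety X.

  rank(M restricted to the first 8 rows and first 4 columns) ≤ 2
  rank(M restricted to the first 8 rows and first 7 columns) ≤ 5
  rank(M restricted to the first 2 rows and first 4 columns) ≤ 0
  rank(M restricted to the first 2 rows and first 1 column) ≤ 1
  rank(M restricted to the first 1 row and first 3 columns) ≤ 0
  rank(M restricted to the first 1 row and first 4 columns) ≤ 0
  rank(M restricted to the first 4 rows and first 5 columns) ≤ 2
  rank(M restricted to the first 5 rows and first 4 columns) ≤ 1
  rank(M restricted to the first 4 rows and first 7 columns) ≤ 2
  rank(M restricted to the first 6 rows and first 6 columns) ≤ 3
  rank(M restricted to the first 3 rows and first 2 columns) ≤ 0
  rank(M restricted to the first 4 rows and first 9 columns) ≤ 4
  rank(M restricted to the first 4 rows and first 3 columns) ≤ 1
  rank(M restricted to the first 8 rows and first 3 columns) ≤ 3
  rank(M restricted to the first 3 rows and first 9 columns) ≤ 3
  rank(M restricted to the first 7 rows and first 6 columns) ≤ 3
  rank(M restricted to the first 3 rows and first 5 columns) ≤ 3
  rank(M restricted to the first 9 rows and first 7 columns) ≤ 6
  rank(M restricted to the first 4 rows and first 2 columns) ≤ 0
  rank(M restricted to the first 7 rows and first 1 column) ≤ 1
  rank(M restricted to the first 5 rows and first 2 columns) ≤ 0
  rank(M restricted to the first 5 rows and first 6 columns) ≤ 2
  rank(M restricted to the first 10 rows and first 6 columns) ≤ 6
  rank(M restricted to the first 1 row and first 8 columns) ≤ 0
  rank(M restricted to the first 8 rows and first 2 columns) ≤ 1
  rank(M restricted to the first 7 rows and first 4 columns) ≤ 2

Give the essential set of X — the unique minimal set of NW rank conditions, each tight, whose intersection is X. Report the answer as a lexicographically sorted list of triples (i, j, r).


Computing R[i][j] = min implied NW-rank bound (n=10, 26 conditions):

  row 1: 0  0  0  0  0  0  0  0  1  1
  row 2: 0  0  0  0  1  1  1  1  2  2
  row 3: 0  0  1  1  2  2  2  2  3  3
  row 4: 0  0  1  1  2  2  2  3  4  4
  row 5: 0  0  1  1  2  2  3  4  5  5
  row 6: 1  1  2  2  3  3  4  5  6  6
  row 7: 1  1  2  2  3  3  4  5  6  7
  row 8: 1  1  2  2  3  4  5  6  7  8
  row 9: 1  2  3  3  4  5  6  7  8  9
  row 10: 1  2  3  4  5  6  7  8  9  10

giving w = (9, 5, 3, 8, 7, 1, 10, 6, 2, 4) via Δ²R.

ℓ(w)=28; the 9 essential cells (i,j,r):

[(1, 8, 0), (2, 4, 0), (4, 7, 2), (5, 2, 0), (5, 4, 1), (5, 6, 2), (7, 6, 3), (8, 2, 1), (8, 4, 2)]


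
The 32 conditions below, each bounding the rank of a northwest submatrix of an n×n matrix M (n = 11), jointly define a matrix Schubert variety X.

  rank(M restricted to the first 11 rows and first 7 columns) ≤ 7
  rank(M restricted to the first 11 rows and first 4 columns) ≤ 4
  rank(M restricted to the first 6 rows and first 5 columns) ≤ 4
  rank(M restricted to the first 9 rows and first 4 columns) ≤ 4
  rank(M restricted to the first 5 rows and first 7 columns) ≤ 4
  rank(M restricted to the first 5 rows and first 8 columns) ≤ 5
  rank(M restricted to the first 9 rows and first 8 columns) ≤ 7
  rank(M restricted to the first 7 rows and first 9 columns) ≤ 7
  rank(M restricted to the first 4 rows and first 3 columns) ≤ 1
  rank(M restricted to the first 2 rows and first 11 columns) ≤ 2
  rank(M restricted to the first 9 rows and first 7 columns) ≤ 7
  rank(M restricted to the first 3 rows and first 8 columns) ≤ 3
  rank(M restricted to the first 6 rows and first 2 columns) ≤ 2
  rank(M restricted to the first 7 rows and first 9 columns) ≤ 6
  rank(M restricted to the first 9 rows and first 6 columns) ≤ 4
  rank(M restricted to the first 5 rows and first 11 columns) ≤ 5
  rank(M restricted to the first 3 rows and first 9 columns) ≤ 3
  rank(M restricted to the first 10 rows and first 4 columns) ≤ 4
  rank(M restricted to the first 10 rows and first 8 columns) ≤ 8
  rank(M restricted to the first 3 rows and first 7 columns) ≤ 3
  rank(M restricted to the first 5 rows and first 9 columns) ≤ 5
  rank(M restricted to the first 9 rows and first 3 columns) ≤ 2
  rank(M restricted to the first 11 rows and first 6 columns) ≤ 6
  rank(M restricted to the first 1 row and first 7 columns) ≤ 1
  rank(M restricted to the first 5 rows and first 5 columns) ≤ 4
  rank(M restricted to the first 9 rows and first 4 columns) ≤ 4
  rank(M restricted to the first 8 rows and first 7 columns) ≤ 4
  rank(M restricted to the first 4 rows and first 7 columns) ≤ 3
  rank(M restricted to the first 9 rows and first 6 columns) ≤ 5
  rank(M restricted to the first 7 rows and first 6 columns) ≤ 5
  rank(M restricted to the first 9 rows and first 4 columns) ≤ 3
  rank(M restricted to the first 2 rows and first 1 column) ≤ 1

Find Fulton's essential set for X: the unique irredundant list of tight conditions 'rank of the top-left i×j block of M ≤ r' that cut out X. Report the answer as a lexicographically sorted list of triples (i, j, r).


The tightest implied rank at each (i,j), from the 32 conditions:

  1, 1, 1, 1, 1, 1, 1, 1, 1, 1, 1
  1, 1, 1, 2, 2, 2, 2, 2, 2, 2, 2
  1, 1, 1, 2, 3, 3, 3, 3, 3, 3, 3
  1, 1, 1, 2, 3, 3, 3, 4, 4, 4, 4
  1, 2, 2, 3, 4, 4, 4, 5, 5, 5, 5
  1, 2, 2, 3, 4, 4, 4, 5, 6, 6, 6
  1, 2, 2, 3, 4, 4, 4, 5, 6, 7, 7
  1, 2, 2, 3, 4, 4, 4, 5, 6, 7, 8
  1, 2, 2, 3, 4, 4, 5, 6, 7, 8, 9
  1, 2, 3, 4, 5, 5, 6, 7, 8, 9, 10
  1, 2, 3, 4, 5, 6, 7, 8, 9, 10, 11

the unique w with this rank table is (1, 4, 5, 8, 2, 9, 10, 11, 7, 3, 6).

5 SE-corners of the 19-cell Rothe diagram give Ess(w):

[(4, 3, 1), (4, 7, 3), (8, 7, 4), (9, 3, 2), (9, 6, 4)]
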